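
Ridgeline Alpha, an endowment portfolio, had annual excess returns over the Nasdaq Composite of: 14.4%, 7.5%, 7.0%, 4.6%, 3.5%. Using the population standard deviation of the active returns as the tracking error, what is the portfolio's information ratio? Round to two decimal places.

μ = (14.4 + 7.5 + 7 + 4.6 + 3.5) / 5 = 7.4000%
Σ(r − μ)² = (14.4 − 7.4000)² + (7.5 − 7.4000)² + … = 72.2200
population σ = √(72.2200 / 5) = √14.4440 = 3.8005%
IR = μ / tracking error = 7.4000 / 3.8005 = 1.9471

1.95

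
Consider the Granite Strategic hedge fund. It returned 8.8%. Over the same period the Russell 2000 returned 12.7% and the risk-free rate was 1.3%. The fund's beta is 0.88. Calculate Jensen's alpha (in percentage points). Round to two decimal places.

CAPM expected return = Rf + β(Rm − Rf) = 1.3% + 0.88 × (12.7% − 1.3%) = 1.3 + 0.88 × 11.40 = 11.3320%
Jensen's α = Rp − E[R] = 8.8% − 11.3320% = -2.5320

-2.53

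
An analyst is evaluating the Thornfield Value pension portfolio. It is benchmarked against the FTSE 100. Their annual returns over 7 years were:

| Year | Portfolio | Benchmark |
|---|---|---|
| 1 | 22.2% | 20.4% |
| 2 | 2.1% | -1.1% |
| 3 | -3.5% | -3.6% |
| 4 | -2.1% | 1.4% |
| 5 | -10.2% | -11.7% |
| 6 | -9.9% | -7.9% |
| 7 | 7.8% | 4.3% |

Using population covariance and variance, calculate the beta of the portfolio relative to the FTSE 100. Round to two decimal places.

1.06

r̄p = 0.9143%,  r̄m = 0.2571%
Cov = Σ(rp − r̄p)(rm − r̄m) / 7 = 98.5249
Var(rm) = Σ(rm − r̄m)² / 7 = 92.8024
β = Cov / Var = 98.5249 / 92.8024 = 1.0617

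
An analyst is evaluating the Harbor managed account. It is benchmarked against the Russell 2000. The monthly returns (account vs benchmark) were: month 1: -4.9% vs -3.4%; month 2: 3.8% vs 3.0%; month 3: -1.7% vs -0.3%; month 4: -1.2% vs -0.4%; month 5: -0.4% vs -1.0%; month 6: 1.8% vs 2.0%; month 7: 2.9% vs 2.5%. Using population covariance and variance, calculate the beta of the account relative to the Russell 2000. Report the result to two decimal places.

1.29

r̄p = 0.0429%,  r̄m = 0.3429%
Cov = Σ(rp − r̄p)(rm − r̄m) / 7 = 5.7424
Var(rm) = Σ(rm − r̄m)² / 7 = 4.4624
β = Cov / Var = 5.7424 / 4.4624 = 1.2868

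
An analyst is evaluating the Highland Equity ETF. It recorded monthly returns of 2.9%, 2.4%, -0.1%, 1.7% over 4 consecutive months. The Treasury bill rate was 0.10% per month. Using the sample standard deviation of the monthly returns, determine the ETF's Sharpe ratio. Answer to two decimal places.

1.24

r̄ = (2.9 + 2.4 − 0.1 + 1.7) / 4 = 1.7250%
Σ(r − r̄)² = 5.1675; sample σ = √(5.1675/3) = 1.3124%
Sharpe = (r̄ − rf) / σ = (1.7250 − 0.1) / 1.3124 = 1.6250 / 1.3124 = 1.2382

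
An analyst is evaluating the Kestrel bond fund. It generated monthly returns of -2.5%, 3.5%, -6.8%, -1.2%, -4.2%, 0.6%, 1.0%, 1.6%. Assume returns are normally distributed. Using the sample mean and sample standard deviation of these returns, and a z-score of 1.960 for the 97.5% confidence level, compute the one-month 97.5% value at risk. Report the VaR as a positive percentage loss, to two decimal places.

7.62

r̄ = (-2.5 + 3.5 − 6.8 − 1.2 − 4.2 + 0.6 + 1 + 1.6) / 8 = -1.0000%
Sample std dev = √[79.7400 / 7] = 3.3751%
VaR = −(r̄ − z·σ) = −(-1.0000 − 1.960 × 3.3751) = −(-7.6152) = 7.6152%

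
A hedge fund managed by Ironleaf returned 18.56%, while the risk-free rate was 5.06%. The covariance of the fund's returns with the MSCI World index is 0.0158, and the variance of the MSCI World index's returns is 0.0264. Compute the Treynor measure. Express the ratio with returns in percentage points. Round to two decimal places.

22.56

β = Cov / Var = 0.0158 / 0.0264 = 0.5985
Treynor = (Rp − Rf) / β = (18.56% − 5.06%) / 0.5985 = 13.50 / 0.5985 = 22.5564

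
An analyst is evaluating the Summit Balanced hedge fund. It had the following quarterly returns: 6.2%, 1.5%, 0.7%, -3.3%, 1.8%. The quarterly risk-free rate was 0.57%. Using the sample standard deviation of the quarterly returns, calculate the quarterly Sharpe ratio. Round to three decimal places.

0.239

Mean return r̄ = 6.90 / 5 = 1.3800%
Σ(r − r̄)² = 45.7880; sample σ = √(45.7880/4) = 3.3833%
Sharpe = (r̄ − rf) / σ = (1.3800 − 0.57) / 3.3833 = 0.8100 / 3.3833 = 0.2394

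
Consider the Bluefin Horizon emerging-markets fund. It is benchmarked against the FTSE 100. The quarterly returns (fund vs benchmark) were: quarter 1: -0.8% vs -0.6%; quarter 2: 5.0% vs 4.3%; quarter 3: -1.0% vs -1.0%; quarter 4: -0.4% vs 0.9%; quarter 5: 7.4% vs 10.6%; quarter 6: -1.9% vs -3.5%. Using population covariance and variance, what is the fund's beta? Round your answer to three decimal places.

0.736

r̄p = 1.3833%,  r̄m = 1.7833%
Cov = Σ(rp − r̄p)(rm − r̄m) / 6 = 15.4847
Var(rm) = Σ(rm − r̄m)² / 6 = 21.0314
β = Cov / Var = 15.4847 / 21.0314 = 0.7363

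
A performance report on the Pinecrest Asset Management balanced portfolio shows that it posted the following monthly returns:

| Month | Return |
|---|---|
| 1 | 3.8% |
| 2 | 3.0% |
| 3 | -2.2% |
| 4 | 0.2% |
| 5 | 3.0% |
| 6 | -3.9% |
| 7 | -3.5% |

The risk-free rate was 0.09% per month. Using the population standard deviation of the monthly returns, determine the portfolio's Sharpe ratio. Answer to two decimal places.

Mean return μ = 0.40 / 7 = 0.0571%
Σ(r − μ)² = 64.7571; population σ = √(64.7571/7) = 3.0415%
Sharpe = (μ − rf) / σ = (0.0571 − 0.09) / 3.0415 = -0.0329 / 3.0415 = -0.0108

-0.01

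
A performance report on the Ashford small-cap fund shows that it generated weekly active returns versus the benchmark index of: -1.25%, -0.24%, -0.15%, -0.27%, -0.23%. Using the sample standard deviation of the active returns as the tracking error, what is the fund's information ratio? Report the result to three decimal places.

r̄ = (-1.25 − 0.24 − 0.15 − 0.27 − 0.23) / 5 = -2.140 / 5 = -0.4280%
Sample σ = √[Σ(r − r̄)² / 4] = √[0.8525 / 4] = √0.2131 = 0.4616%
IR = r̄ / tracking error = -0.4280 / 0.4616 = -0.9272

-0.927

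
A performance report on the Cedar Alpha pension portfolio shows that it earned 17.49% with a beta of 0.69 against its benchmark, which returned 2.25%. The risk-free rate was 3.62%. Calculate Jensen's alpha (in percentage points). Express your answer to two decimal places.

CAPM expected return = Rf + β(Rm − Rf) = 3.62% + 0.69 × (2.25% − 3.62%) = 3.62 + 0.69 × -1.37 = 2.6747%
Jensen's α = Rp − E[R] = 17.49% − 2.6747% = 14.8153

14.82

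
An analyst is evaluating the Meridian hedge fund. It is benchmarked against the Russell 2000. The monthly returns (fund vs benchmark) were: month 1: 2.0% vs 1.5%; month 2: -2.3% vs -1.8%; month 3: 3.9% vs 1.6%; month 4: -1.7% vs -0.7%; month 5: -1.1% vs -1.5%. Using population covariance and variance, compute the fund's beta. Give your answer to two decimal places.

r̄p = 0.1600%,  r̄m = -0.1800%
Cov = Σ(rp − r̄p)(rm − r̄m) / 5 = 3.2728
Var(rm) = Σ(rm − r̄m)² / 5 = 2.1256
β = Cov / Var = 3.2728 / 2.1256 = 1.5397

1.54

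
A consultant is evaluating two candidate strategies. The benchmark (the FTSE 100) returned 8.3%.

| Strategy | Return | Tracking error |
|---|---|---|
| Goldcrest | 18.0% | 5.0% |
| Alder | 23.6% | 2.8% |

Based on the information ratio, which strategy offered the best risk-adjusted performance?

Alder

Goldcrest: IR = (18.0% − 8.3%) / 5.0% = 1.940
Alder: IR = (23.6% − 8.3%) / 2.8% = 5.464
Highest: Alder (5.464).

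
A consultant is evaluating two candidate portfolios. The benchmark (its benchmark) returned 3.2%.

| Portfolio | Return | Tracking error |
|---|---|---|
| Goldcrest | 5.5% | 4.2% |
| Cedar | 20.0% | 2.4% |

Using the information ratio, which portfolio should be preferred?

Goldcrest: IR = (5.5% − 3.2%) / 4.2% = 0.548
Cedar: IR = (20.0% − 3.2%) / 2.4% = 7.000
Highest: Cedar (7.000).

Cedar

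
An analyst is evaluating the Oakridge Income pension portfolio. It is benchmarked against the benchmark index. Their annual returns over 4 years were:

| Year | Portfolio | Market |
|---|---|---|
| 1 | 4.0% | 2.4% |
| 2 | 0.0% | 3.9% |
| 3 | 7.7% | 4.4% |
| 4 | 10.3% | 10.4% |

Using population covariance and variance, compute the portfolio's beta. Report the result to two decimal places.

0.93

r̄p = 5.5000%,  r̄m = 5.2750%
Cov = Σ(rp − r̄p)(rm − r̄m) / 4 = 8.6375
Var(rm) = Σ(rm − r̄m)² / 4 = 9.2969
β = Cov / Var = 8.6375 / 9.2969 = 0.9291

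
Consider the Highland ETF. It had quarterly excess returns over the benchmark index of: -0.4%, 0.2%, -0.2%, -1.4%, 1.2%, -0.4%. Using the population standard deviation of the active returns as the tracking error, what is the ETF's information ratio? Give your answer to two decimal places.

r̄ = (-0.4 + 0.2 − 0.2 − 1.4 + 1.2 − 0.4) / 6 = -1.00 / 6 = -0.1667%
Σ(r − r̄)² = 3.6333; population σ = √(3.6333/6) = 0.7782%
IR = r̄ / tracking error = -0.1667 / 0.7782 = -0.2142

-0.21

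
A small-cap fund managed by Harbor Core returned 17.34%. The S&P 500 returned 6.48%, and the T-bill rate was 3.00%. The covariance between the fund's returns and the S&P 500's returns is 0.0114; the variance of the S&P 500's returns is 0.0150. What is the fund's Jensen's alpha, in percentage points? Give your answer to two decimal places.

β = Cov / Var = 0.0114 / 0.0150 = 0.7600
E[R] = Rf + β(Rm − Rf) = 3.00% + 0.7600 × (6.48% − 3.00%) = 5.6448%
α = Rp − E[R] = 17.34% − 5.6448% = 11.6952

11.70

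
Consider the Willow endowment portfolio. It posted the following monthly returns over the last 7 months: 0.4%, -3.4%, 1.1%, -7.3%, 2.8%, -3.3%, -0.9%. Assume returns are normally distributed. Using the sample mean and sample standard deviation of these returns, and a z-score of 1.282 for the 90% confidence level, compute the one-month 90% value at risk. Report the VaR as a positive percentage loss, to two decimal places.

5.88

r̄ = (0.4 − 3.4 + 1.1 − 7.3 + 2.8 − 3.3 − 0.9) / 7 = -10.60 / 7 = -1.5143%
Sample std dev = √[69.7086 / 6] = 3.4085%
VaR = −(r̄ − z·σ) = −(-1.5143 − 1.282 × 3.4085) = −(-5.8840) = 5.8840%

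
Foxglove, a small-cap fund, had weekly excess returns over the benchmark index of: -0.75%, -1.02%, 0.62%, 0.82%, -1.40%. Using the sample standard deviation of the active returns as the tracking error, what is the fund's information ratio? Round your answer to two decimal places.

-0.35

Mean return r̄ = -1.730 / 5 = -0.3460%
Sample σ = √[Σ(r − r̄)² / 4] = √[4.0211 / 4] = √1.0053 = 1.0026%
IR = r̄ / tracking error = -0.3460 / 1.0026 = -0.3451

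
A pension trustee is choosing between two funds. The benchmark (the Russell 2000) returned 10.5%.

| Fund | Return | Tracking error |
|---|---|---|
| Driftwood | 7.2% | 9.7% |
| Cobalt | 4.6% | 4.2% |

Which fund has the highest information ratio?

Driftwood

Driftwood: IR = (7.2% − 10.5%) / 9.7% = -0.340
Cobalt: IR = (4.6% − 10.5%) / 4.2% = -1.405
Highest: Driftwood (-0.340).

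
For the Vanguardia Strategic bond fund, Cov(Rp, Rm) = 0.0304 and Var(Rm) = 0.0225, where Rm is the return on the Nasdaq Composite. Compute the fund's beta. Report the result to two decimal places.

1.35

β = Cov(Rp, Rm) / Var(Rm) = 0.0304 / 0.0225 = 1.3511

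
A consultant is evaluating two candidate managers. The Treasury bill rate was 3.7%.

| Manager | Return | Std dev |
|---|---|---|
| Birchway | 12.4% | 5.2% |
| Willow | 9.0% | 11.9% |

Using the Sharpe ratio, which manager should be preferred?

Birchway: Sharpe ratio = (12.4% − 3.7%) / 5.2% = 1.673
Willow: Sharpe ratio = (9.0% − 3.7%) / 11.9% = 0.445
Highest: Birchway (1.673).

Birchway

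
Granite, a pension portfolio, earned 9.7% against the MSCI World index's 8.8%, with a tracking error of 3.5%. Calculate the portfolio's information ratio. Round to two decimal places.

IR = (Rp − Rb) / TE = (9.7% − 8.8%) / 3.5% = 0.90% / 3.5% = 0.2571

0.26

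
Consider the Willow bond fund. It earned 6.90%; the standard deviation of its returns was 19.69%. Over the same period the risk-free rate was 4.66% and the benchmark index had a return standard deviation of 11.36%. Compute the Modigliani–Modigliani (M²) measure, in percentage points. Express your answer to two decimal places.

Sharpe = (Rp − Rf) / σp = (6.90% − 4.66%) / 19.69% = 0.1138
M² = Rf + Sharpe × σm = 4.66% + 0.1138 × 11.36% = 5.9528%

5.95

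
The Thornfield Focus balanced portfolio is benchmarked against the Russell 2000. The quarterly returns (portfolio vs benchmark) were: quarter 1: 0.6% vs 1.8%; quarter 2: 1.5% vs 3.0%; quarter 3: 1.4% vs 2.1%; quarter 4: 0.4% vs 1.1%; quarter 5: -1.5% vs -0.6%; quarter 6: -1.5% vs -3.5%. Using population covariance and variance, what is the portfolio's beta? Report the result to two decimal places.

r̄p = 0.1500%,  r̄m = 0.6500%
Cov = Σ(rp − r̄p)(rm − r̄m) / 6 = 2.4208
Var(rm) = Σ(rm − r̄m)² / 6 = 4.6558
β = Cov / Var = 2.4208 / 4.6558 = 0.5200

0.52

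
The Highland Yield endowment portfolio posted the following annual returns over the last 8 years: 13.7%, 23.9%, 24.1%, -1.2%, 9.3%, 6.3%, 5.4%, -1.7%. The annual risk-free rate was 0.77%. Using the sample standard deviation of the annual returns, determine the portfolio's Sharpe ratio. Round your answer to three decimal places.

0.918

μ = (13.7 + 23.9 + 24.1 − 1.2 + 9.3 + 6.3 + 5.4 − 1.7) / 8 = 79.80 / 8 = 9.9750%
Σ(r − μ)² = 703.3750; sample σ = √(703.3750/7) = 10.0241%
Sharpe = (μ − rf) / σ = (9.9750 − 0.77) / 10.0241 = 9.2050 / 10.0241 = 0.9183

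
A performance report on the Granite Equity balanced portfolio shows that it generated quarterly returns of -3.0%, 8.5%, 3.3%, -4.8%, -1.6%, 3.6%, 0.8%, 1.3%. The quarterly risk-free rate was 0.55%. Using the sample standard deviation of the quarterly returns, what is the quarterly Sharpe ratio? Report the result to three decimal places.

0.110

μ = (-3 + 8.5 + 3.3 − 4.8 − 1.6 + 3.6 + 0.8 + 1.3) / 8 = 8.10 / 8 = 1.0125%
Σ(r − μ)² = 124.8288; sample σ = √(124.8288/7) = 4.2229%
Sharpe = (μ − rf) / σ = (1.0125 − 0.55) / 4.2229 = 0.4625 / 4.2229 = 0.1095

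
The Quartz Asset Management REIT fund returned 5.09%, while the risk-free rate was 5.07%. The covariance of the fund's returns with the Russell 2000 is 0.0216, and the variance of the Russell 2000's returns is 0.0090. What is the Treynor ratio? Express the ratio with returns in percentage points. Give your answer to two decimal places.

β = Cov / Var = 0.0216 / 0.0090 = 2.4000
Treynor = (Rp − Rf) / β = (5.09% − 5.07%) / 2.4000 = 0.02 / 2.4000 = 0.0083

0.01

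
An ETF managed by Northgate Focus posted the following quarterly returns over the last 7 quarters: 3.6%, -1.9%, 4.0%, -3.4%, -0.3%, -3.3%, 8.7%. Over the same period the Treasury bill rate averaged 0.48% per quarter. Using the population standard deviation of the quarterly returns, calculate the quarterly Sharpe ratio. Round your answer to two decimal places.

Mean return μ = 7.40 / 7 = 1.0571%
Σ(r − μ)² = (3.6 − 1.0571)² + (-1.9 − 1.0571)² + … = 122.9771
σ = √[122.9771 / 7] = 4.1914%
Sharpe = (μ − rf) / σ = (1.0571 − 0.48) / 4.1914 = 0.5771 / 4.1914 = 0.1377

0.14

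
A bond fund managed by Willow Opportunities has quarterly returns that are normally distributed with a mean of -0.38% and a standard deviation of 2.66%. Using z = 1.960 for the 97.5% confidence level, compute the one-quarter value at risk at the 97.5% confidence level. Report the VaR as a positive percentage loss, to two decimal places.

5.59

VaR (as % loss) = −(μ − z·σ) = −(-0.38% − 1.960 × 2.66%) = −(-5.5936%) = 5.5936%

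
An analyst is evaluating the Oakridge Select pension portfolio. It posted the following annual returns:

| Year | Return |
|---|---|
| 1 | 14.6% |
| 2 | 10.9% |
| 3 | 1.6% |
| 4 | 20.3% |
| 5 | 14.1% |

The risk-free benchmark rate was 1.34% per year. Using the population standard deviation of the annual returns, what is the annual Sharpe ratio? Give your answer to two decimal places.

1.78

r̄ = (14.6 + 10.9 + 1.6 + 20.3 + 14.1) / 5 = 61.50 / 5 = 12.3000%
Σ(r − r̄)² = (14.6 − 12.3000)² + (10.9 − 12.3000)² + … = 188.9800
σ = √[188.9800 / 5] = 6.1478%
Sharpe = (r̄ − rf) / σ = (12.3000 − 1.34) / 6.1478 = 10.9600 / 6.1478 = 1.7828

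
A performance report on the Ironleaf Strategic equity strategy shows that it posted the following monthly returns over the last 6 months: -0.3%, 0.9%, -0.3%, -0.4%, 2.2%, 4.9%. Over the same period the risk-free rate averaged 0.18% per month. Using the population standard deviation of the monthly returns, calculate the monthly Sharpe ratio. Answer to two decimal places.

Mean return r̄ = 7.00 / 6 = 1.1667%
Σ(r − r̄)² = (-0.3 − 1.1667)² + (0.9 − 1.1667)² + … = 21.8333
population σ = √(21.8333 / 6) = √3.6389 = 1.9076%
Sharpe = (r̄ − rf) / σ = (1.1667 − 0.18) / 1.9076 = 0.9867 / 1.9076 = 0.5172

0.52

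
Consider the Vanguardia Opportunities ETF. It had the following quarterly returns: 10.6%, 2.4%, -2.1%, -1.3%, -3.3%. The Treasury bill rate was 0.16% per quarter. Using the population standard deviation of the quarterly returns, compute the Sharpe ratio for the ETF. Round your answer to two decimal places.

r̄ = (10.6 + 2.4 − 2.1 − 1.3 − 3.3) / 5 = 1.2600%
Σ(r − r̄)² = (10.6 − 1.2600)² + (2.4 − 1.2600)² + … = 127.1720
population σ = √(127.1720 / 5) = √25.4344 = 5.0433%
Sharpe = (r̄ − rf) / σ = (1.2600 − 0.16) / 5.0433 = 1.1000 / 5.0433 = 0.2181

0.22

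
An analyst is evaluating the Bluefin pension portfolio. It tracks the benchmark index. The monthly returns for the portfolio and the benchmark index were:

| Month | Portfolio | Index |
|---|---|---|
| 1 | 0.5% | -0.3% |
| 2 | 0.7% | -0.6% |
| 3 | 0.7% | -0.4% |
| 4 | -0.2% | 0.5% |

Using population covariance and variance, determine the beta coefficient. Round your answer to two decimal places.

r̄p = 0.4250%,  r̄m = -0.2000%
Cov = Σ(rp − r̄p)(rm − r̄m) / 4 = -0.1525
Var(rm) = Σ(rm − r̄m)² / 4 = 0.1750
β = Cov / Var = -0.1525 / 0.1750 = -0.8714

-0.87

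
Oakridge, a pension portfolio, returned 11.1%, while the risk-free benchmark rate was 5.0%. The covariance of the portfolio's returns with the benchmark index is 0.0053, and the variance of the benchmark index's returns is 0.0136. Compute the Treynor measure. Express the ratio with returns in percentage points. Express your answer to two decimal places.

β = Cov / Var = 0.0053 / 0.0136 = 0.3897
Treynor = (Rp − Rf) / β = (11.1% − 5.0%) / 0.3897 = 6.10 / 0.3897 = 15.6531

15.65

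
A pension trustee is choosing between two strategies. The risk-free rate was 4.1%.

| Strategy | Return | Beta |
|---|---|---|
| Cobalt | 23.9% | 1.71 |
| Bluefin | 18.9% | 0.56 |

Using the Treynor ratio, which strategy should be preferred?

Bluefin

Cobalt: Treynor = (23.9% − 4.1%) / 1.71 = 11.579
Bluefin: Treynor = (18.9% − 4.1%) / 0.56 = 26.429
Highest: Bluefin (26.429).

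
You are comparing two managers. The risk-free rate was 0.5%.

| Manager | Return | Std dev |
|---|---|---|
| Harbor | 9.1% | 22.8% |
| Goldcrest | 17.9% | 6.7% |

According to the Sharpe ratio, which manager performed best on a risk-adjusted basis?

Goldcrest

Harbor: Sharpe ratio = (9.1% − 0.5%) / 22.8% = 0.377
Goldcrest: Sharpe ratio = (17.9% − 0.5%) / 6.7% = 2.597
Highest: Goldcrest (2.597).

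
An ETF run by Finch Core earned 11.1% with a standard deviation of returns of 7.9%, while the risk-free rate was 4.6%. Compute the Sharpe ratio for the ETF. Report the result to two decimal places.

0.82

Sharpe = (Rp − Rf) / σp = (11.1% − 4.6%) / 7.9% = 6.50% / 7.9% = 0.8228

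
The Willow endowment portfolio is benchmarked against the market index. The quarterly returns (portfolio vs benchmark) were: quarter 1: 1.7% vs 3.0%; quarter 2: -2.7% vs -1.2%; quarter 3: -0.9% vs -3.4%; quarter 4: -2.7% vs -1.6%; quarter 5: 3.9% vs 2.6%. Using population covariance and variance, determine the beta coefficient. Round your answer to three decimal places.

r̄p = -0.1400%,  r̄m = -0.1200%
Cov = Σ(rp − r̄p)(rm − r̄m) / 5 = 5.1552
Var(rm) = Σ(rm − r̄m)² / 5 = 6.2496
β = Cov / Var = 5.1552 / 6.2496 = 0.8249

0.825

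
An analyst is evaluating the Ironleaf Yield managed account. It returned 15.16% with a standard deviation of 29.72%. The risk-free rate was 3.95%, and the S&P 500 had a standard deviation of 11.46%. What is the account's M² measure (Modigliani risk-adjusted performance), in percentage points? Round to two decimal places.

Sharpe = (Rp − Rf) / σp = (15.16% − 3.95%) / 29.72% = 0.3772
M² = Rf + Sharpe × σm = 3.95% + 0.3772 × 11.46% = 8.2727%

8.27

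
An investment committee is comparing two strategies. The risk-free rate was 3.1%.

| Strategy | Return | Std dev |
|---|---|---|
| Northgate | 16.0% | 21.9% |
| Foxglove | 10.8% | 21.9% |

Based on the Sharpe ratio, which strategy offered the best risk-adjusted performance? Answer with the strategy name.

Northgate

Northgate: Sharpe ratio = (16.0% − 3.1%) / 21.9% = 0.589
Foxglove: Sharpe ratio = (10.8% − 3.1%) / 21.9% = 0.352
Highest: Northgate (0.589).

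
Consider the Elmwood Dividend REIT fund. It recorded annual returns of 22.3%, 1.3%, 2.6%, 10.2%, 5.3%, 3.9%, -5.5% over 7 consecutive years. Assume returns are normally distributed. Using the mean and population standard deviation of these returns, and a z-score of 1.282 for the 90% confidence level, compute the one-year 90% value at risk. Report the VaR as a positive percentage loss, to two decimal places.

4.59

r̄ = (22.3 + 1.3 + 2.6 + 10.2 + 5.3 + 3.9 − 5.5) / 7 = 40.10 / 7 = 5.7286%
Population σ = √[Σ(r − r̄)² / 7] = √[453.6143 / 7] = √64.8020 = 8.0500%
VaR = −(r̄ − z·σ) = −(5.7286 − 1.282 × 8.0500) = −(-4.5915) = 4.5915%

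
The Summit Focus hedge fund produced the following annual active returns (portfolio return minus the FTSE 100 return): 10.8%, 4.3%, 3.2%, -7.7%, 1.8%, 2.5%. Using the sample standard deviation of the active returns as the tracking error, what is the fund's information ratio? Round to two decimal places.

μ = (10.8 + 4.3 + 3.2 − 7.7 + 1.8 + 2.5) / 6 = 14.90 / 6 = 2.4833%
Sample σ = √[Σ(r − μ)² / 5] = √[177.1483 / 5] = √35.4297 = 5.9523%
IR = μ / tracking error = 2.4833 / 5.9523 = 0.4172

0.42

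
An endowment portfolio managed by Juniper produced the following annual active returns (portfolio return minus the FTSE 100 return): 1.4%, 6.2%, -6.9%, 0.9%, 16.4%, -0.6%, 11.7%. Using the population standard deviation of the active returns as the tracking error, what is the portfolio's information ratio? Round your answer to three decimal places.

0.569

Mean return r̄ = 29.10 / 7 = 4.1571%
Σ(r − r̄)² = (1.4 − 4.1571)² + (6.2 − 4.1571)² + … = 374.0571
population σ = √(374.0571 / 7) = √53.4367 = 7.3100%
IR = r̄ / tracking error = 4.1571 / 7.3100 = 0.5687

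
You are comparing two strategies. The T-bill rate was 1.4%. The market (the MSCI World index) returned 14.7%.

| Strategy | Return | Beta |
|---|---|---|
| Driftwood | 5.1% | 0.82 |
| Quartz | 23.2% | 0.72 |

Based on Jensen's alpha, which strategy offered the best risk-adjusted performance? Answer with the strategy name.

Quartz

Driftwood: α = 5.1% − [1.4% + 0.82 × (14.7% − 1.4%)] = -7.206
Quartz: α = 23.2% − [1.4% + 0.72 × (14.7% − 1.4%)] = 12.224
Highest: Quartz (12.224).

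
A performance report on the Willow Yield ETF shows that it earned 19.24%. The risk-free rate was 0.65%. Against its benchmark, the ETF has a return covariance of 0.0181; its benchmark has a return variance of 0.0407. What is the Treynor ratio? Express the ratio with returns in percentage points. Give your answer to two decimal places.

41.80

β = Cov / Var = 0.0181 / 0.0407 = 0.4447
Treynor = (Rp − Rf) / β = (19.24% − 0.65%) / 0.4447 = 18.59 / 0.4447 = 41.8035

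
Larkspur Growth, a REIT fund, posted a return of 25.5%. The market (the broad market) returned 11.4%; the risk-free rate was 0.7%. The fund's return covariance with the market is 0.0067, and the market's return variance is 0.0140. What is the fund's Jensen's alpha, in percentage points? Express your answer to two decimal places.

β = Cov / Var = 0.0067 / 0.0140 = 0.4786
E[R] = Rf + β(Rm − Rf) = 0.7% + 0.4786 × (11.4% − 0.7%) = 5.8210%
α = Rp − E[R] = 25.5% − 5.8210% = 19.6790

19.68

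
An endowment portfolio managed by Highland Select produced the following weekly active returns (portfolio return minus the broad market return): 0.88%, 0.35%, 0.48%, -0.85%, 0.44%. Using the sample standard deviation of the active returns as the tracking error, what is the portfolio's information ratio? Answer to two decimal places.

Mean return μ = 1.300 / 5 = 0.2600%
Σ(r − μ)² = 1.7054; sample σ = √(1.7054/4) = 0.6530%
IR = μ / tracking error = 0.2600 / 0.6530 = 0.3982

0.40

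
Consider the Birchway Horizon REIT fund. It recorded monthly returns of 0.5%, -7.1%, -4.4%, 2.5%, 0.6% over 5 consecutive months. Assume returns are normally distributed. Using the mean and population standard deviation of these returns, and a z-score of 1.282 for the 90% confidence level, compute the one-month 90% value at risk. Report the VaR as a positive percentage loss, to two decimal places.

Mean return μ = -7.90 / 5 = -1.5800%
Σ(r − μ)² = 64.1480; population σ = √(64.1480/5) = 3.5818%
VaR = −(μ − z·σ) = −(-1.5800 − 1.282 × 3.5818) = −(-6.1719) = 6.1719%

6.17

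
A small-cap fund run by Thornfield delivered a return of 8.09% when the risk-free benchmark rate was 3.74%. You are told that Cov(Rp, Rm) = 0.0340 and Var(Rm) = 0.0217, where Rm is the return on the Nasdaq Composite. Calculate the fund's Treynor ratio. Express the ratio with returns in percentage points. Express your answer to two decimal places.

β = Cov / Var = 0.0340 / 0.0217 = 1.5668
Treynor = (Rp − Rf) / β = (8.09% − 3.74%) / 1.5668 = 4.35 / 1.5668 = 2.7764

2.78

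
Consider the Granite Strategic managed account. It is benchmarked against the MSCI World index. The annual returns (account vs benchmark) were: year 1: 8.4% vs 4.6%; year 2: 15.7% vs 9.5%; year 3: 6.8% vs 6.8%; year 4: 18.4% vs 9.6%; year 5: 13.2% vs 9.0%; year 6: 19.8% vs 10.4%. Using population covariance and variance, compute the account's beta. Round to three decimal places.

r̄p = 13.7167%,  r̄m = 8.3167%
Cov = Σ(rp − r̄p)(rm − r̄m) / 6 = 8.4881
Var(rm) = Σ(rm − r̄m)² / 6 = 3.9947
β = Cov / Var = 8.4881 / 3.9947 = 2.1248

2.125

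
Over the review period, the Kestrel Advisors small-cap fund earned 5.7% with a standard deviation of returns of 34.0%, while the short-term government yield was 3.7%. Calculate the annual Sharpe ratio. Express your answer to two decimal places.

0.06

Sharpe = (Rp − Rf) / σp = (5.7% − 3.7%) / 34.0% = 2.00% / 34.0% = 0.0588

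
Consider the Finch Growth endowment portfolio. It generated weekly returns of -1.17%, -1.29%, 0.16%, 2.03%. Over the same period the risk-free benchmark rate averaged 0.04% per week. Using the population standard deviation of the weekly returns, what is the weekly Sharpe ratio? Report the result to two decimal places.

-0.08

r̄ = (-1.17 − 1.29 + 0.16 + 2.03) / 4 = -0.270 / 4 = -0.0675%
Σ(r − r̄)² = 7.1613; population σ = √(7.1613/4) = 1.3380%
Sharpe = (r̄ − rf) / σ = (-0.0675 − 0.04) / 1.3380 = -0.1075 / 1.3380 = -0.0803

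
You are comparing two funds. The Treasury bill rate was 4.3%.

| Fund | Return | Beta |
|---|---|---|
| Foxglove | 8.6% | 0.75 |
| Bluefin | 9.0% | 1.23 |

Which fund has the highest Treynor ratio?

Foxglove: Treynor = (8.6% − 4.3%) / 0.75 = 5.733
Bluefin: Treynor = (9.0% − 4.3%) / 1.23 = 3.821
Highest: Foxglove (5.733).

Foxglove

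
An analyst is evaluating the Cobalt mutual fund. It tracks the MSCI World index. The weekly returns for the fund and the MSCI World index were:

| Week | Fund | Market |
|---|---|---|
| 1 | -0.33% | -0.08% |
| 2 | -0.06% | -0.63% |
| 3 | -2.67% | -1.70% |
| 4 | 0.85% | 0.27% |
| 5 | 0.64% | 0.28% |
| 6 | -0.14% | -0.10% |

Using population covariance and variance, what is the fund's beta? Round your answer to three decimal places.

1.587

r̄p = -0.2850%,  r̄m = -0.3267%
Cov = Σ(rp − r̄p)(rm − r̄m) / 6 = 0.7446
Var(rm) = Σ(rm − r̄m)² / 6 = 0.4691
β = Cov / Var = 0.7446 / 0.4691 = 1.5873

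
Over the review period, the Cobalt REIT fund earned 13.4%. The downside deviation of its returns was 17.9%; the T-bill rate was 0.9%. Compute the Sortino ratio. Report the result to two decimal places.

0.70

Sortino = (Rp − Rf) / σd = (13.4% − 0.9%) / 17.9% = 12.50% / 17.9% = 0.6983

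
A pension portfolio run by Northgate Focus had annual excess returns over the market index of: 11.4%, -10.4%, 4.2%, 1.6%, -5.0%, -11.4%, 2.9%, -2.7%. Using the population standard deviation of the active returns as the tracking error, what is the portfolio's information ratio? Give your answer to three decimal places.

-0.163

r̄ = (11.4 − 10.4 + 4.2 + 1.6 − 5 − 11.4 + 2.9 − 2.7) / 8 = -1.1750%
Σ(r − r̄)² = 417.9350; population σ = √(417.9350/8) = 7.2279%
IR = r̄ / tracking error = -1.1750 / 7.2279 = -0.1626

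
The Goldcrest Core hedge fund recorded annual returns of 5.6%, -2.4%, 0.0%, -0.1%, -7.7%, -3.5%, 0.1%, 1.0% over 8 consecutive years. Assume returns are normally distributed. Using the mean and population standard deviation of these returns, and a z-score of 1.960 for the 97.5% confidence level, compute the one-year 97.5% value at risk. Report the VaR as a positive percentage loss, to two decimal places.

Mean return r̄ = -7.00 / 8 = -0.8750%
Population σ = √[Σ(r − r̄)² / 8] = √[103.5550 / 8] = √12.9444 = 3.5978%
VaR = −(r̄ − z·σ) = −(-0.8750 − 1.960 × 3.5978) = −(-7.9267) = 7.9267%

7.93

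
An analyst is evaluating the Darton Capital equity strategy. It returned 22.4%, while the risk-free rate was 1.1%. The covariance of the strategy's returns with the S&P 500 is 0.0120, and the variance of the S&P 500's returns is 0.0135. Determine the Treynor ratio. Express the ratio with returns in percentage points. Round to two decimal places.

23.96

β = Cov / Var = 0.0120 / 0.0135 = 0.8889
Treynor = (Rp − Rf) / β = (22.4% − 1.1%) / 0.8889 = 21.30 / 0.8889 = 23.9622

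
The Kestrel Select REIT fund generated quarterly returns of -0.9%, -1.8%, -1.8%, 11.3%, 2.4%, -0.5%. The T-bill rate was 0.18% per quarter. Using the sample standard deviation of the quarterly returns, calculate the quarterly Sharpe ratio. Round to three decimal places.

0.251

Mean return r̄ = 8.70 / 6 = 1.4500%
Σ(r − r̄)² = (-0.9 − 1.4500)² + (-1.8 − 1.4500)² + … = 128.3750
sample σ = √(128.3750 / 5) = √25.6750 = 5.0671%
Sharpe = (r̄ − rf) / σ = (1.4500 − 0.18) / 5.0671 = 1.2700 / 5.0671 = 0.2506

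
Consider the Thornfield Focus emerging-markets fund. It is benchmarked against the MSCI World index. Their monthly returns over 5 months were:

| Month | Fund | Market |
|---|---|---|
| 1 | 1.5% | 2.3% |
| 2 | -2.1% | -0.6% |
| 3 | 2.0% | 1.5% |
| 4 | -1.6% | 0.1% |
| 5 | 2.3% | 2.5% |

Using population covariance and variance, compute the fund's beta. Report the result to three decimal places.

r̄p = 0.4200%,  r̄m = 1.1600%
Cov = Σ(rp − r̄p)(rm − r̄m) / 5 = 2.1728
Var(rm) = Σ(rm − r̄m)² / 5 = 1.4864
β = Cov / Var = 2.1728 / 1.4864 = 1.4618

1.462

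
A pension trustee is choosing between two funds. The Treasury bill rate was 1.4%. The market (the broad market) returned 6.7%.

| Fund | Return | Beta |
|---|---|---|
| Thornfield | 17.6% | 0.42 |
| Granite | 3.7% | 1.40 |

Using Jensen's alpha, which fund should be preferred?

Thornfield

Thornfield: α = 17.6% − [1.4% + 0.42 × (6.7% − 1.4%)] = 13.974
Granite: α = 3.7% − [1.4% + 1.40 × (6.7% − 1.4%)] = -5.120
Highest: Thornfield (13.974).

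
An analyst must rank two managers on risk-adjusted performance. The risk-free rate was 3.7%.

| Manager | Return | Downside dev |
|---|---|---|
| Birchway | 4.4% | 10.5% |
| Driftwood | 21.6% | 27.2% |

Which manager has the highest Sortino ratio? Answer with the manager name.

Driftwood

Birchway: Sortino ratio = (4.4% − 3.7%) / 10.5% = 0.067
Driftwood: Sortino ratio = (21.6% − 3.7%) / 27.2% = 0.658
Highest: Driftwood (0.658).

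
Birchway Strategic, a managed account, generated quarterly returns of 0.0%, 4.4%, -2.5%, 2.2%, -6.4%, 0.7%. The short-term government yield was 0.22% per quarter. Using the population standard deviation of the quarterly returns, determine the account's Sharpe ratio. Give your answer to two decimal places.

-0.14

μ = (0 + 4.4 − 2.5 + 2.2 − 6.4 + 0.7) / 6 = -1.60 / 6 = -0.2667%
Σ(r − μ)² = 71.4733; population σ = √(71.4733/6) = 3.4514%
Sharpe = (μ − rf) / σ = (-0.2667 − 0.22) / 3.4514 = -0.4867 / 3.4514 = -0.1410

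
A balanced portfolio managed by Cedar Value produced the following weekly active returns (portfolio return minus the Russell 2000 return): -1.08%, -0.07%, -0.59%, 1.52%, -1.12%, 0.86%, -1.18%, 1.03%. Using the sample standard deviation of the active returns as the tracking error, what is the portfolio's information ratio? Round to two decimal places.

μ = (-1.08 − 0.07 − 0.59 + 1.52 − 1.12 + 0.86 − 1.18 + 1.03) / 8 = -0.630 / 8 = -0.0788%
Sample std dev = √[8.2275 / 7] = 1.0841%
IR = μ / tracking error = -0.0788 / 1.0841 = -0.0727

-0.07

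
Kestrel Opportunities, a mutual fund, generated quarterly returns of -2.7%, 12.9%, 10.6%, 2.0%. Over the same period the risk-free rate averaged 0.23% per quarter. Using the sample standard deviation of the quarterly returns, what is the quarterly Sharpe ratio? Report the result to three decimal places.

0.749

r̄ = (-2.7 + 12.9 + 10.6 + 2) / 4 = 5.7000%
Σ(r − r̄)² = (-2.7 − 5.7000)² + (12.9 − 5.7000)² + (10.6 − 5.7000)² + … = 160.1000
σ = √[160.1000 / 3] = 7.3052%
Sharpe = (r̄ − rf) / σ = (5.7000 − 0.23) / 7.3052 = 5.4700 / 7.3052 = 0.7488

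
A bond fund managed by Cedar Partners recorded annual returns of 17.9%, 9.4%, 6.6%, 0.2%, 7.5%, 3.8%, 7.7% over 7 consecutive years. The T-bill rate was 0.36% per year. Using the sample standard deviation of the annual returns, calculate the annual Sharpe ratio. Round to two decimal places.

1.32

Mean return r̄ = 53.10 / 7 = 7.5857%
Sample σ = √[Σ(r − r̄)² / 6] = √[179.5486 / 6] = √29.9248 = 5.4704%
Sharpe = (r̄ − rf) / σ = (7.5857 − 0.36) / 5.4704 = 7.2257 / 5.4704 = 1.3209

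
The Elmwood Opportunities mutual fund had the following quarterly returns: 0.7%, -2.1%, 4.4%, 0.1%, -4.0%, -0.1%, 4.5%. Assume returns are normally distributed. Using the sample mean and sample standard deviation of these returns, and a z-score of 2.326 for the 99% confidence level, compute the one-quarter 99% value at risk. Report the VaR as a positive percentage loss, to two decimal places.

6.78

μ = (0.7 − 2.1 + 4.4 + 0.1 − 4 − 0.1 + 4.5) / 7 = 0.5000%
Σ(r − μ)² = (0.7 − 0.5000)² + (-2.1 − 0.5000)² + … = 58.7800
σ = √[58.7800 / 6] = 3.1300%
VaR = −(μ − z·σ) = −(0.5000 − 2.326 × 3.1300) = −(-6.7804) = 6.7804%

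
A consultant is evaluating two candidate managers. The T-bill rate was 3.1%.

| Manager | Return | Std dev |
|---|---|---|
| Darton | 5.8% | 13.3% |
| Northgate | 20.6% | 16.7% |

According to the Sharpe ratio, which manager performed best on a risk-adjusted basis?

Darton: Sharpe ratio = (5.8% − 3.1%) / 13.3% = 0.203
Northgate: Sharpe ratio = (20.6% − 3.1%) / 16.7% = 1.048
Highest: Northgate (1.048).

Northgate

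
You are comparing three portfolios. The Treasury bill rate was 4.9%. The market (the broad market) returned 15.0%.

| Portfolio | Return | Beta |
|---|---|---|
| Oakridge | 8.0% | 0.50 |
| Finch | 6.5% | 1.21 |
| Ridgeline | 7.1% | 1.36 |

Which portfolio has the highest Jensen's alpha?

Oakridge: α = 8.0% − [4.9% + 0.50 × (15.0% − 4.9%)] = -1.950
Finch: α = 6.5% − [4.9% + 1.21 × (15.0% − 4.9%)] = -10.621
Ridgeline: α = 7.1% − [4.9% + 1.36 × (15.0% − 4.9%)] = -11.536
Highest: Oakridge (-1.950).

Oakridge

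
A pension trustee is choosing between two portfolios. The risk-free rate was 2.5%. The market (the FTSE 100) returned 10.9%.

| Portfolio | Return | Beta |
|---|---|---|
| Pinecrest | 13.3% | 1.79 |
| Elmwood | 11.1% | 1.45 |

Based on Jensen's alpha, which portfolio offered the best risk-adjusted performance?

Elmwood

Pinecrest: α = 13.3% − [2.5% + 1.79 × (10.9% − 2.5%)] = -4.236
Elmwood: α = 11.1% − [2.5% + 1.45 × (10.9% − 2.5%)] = -3.580
Highest: Elmwood (-3.580).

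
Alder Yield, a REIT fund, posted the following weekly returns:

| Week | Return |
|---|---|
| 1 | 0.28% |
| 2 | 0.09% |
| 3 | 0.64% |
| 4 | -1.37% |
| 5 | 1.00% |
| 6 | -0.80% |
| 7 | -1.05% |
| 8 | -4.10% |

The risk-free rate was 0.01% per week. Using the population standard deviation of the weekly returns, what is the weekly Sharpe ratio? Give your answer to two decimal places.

r̄ = (0.28 + 0.09 + 0.64 − 1.37 + 1 − 0.8 − 1.05 − 4.1) / 8 = -5.310 / 8 = -0.6638%
Population std dev = √[18.4010 / 8] = 1.5166%
Sharpe = (r̄ − rf) / σ = (-0.6638 − 0.01) / 1.5166 = -0.6738 / 1.5166 = -0.4443

-0.44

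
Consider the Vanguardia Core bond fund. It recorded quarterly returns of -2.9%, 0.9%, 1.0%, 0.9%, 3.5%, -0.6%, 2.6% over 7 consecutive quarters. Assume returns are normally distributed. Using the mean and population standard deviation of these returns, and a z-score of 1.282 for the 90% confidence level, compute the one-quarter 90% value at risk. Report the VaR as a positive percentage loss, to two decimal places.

Mean return μ = 5.40 / 7 = 0.7714%
Σ(r − μ)² = (-2.9 − 0.7714)² + (0.9 − 0.7714)² + (1 − 0.7714)² + … = 26.2343
σ = √[26.2343 / 7] = 1.9359%
VaR = −(μ − z·σ) = −(0.7714 − 1.282 × 1.9359) = −(-1.7104) = 1.7104%

1.71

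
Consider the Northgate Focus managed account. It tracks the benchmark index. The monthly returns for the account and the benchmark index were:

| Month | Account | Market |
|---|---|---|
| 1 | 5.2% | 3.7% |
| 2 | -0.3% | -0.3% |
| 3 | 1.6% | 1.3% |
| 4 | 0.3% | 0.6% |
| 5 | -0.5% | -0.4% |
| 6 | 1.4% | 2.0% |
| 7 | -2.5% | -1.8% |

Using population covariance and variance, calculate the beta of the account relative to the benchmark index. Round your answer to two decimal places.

1.30

r̄p = 0.7429%,  r̄m = 0.7286%
Cov = Σ(rp − r̄p)(rm − r̄m) / 7 = 3.6145
Var(rm) = Σ(rm − r̄m)² / 7 = 2.7878
β = Cov / Var = 3.6145 / 2.7878 = 1.2965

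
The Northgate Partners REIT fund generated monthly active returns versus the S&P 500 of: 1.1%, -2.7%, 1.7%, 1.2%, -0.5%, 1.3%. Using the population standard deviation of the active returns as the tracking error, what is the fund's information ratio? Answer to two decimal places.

μ = (1.1 − 2.7 + 1.7 + 1.2 − 0.5 + 1.3) / 6 = 0.3500%
Population σ = √[Σ(r − μ)² / 6] = √[14.0350 / 6] = √2.3392 = 1.5294%
IR = μ / tracking error = 0.3500 / 1.5294 = 0.2288

0.23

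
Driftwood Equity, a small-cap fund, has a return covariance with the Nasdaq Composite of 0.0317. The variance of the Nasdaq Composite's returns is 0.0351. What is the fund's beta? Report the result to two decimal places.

β = Cov(Rp, Rm) / Var(Rm) = 0.0317 / 0.0351 = 0.9031

0.90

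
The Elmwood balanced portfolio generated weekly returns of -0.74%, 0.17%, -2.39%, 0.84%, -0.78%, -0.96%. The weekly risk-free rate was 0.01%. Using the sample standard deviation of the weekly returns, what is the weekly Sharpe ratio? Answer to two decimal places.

-0.59

r̄ = (-0.74 + 0.17 − 2.39 + 0.84 − 0.78 − 0.96) / 6 = -0.6433%
Σ(r − r̄)² = (-0.74 − (-0.6433))² + (0.17 − (-0.6433))² + (-2.39 − (-0.6433))² + … = 6.0409
σ = √[6.0409 / 5] = 1.0992%
Sharpe = (r̄ − rf) / σ = (-0.6433 − 0.01) / 1.0992 = -0.6533 / 1.0992 = -0.5943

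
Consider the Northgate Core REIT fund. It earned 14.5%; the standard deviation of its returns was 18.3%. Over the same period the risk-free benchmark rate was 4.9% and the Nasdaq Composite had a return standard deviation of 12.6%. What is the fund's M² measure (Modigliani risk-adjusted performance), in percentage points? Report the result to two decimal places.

Sharpe = (Rp − Rf) / σp = (14.5% − 4.9%) / 18.3% = 0.5246
M² = Rf + Sharpe × σm = 4.9% + 0.5246 × 12.6% = 11.5100%

11.51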